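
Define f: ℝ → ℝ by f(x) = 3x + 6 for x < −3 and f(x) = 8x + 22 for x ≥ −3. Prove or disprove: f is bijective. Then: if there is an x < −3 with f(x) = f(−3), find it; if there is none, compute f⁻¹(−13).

-19/3

Both pieces are strictly increasing (slopes 3 and 8), so each is injective on its own interval.
The left piece maps (−∞, −3) onto (−∞, −3); the right piece maps [−3, ∞) onto [−2, ∞).
The images leave a gap (−3 has no preimage), so f is not surjective, hence not bijective.
Because the two images are disjoint, no x < −3 has f(x) = f(−3), so we compute f⁻¹(−13): −13 lies in (−∞, −3), so solve 3x + 6 = −13: x = (−13 − 6)/3 = −19/3.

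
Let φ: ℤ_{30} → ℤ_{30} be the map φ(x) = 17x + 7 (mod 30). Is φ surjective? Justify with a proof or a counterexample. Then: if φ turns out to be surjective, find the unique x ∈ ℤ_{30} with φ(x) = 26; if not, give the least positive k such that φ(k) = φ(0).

17

By definition, surjectivity means every element of the codomain has a preimage under φ.
Since gcd(17, 30) = 1, 17 is invertible modulo 30. Euclid's algorithm: 30 = 1·17 + 13, 17 = 1·13 + 4, 13 = 3·4 + 1; back-substituting gives 1 = 23·17 − 13·30, so 17⁻¹ ≡ 23 (mod 30).
Then y ↦ 23(y − 7) is a two-sided inverse to φ, so every y ∈ ℤ_{30} has a preimage.
Thus φ is surjective.
Since φ is surjective, we find φ⁻¹(26): we need 17x ≡ 26 − 7 ≡ 19 (mod 30). Using 17⁻¹ = 23: x ≡ 23·19 = 437 = 14·30 + 17, so x = 17.
Check: φ(17) = 17·17 + 7 = 296 = 9·30 + 26 ≡ 26 (mod 30).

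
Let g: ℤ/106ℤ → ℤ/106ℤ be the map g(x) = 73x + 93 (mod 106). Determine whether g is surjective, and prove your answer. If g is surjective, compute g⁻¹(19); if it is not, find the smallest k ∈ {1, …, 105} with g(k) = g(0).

44

Since gcd(73, 106) = 1, 73 is invertible modulo 106. Euclid's algorithm: 106 = 1·73 + 33, 73 = 2·33 + 7, 33 = 4·7 + 5, 7 = 1·5 + 2, 5 = 2·2 + 1; back-substituting gives 1 = 61·73 − 42·106, so 73⁻¹ ≡ 61 (mod 106).
For any y ∈ ℤ/106ℤ, x = 61(y − 93) mod 106 satisfies g(x) = 73·61(y − 93) + 93 ≡ y (since 73·61 ≡ 1 mod 106). So every y has a preimage.
Thus g is surjective.
Since g is surjective, we find g⁻¹(19): we need 73x ≡ 19 − 93 ≡ 32 (mod 106). Using 73⁻¹ = 61: x ≡ 61·32 = 1952 = 18·106 + 44, so x = 44.
Check: g(44) = 73·44 + 93 = 3305 = 31·106 + 19 ≡ 19 (mod 106).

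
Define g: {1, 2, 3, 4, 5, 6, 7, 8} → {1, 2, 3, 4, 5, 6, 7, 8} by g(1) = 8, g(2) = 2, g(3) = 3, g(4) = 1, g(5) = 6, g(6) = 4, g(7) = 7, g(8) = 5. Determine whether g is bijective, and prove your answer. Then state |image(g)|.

8

The values 8, 2, 3, 1, 6, 4, 7, 5 are a permutation of {1, 2, 3, 4, 5, 6, 7, 8}: each element appears exactly once.
So g is injective and surjective, hence bijective.
The image of g is {1, 2, 3, 4, 5, 6, 7, 8}, which has 8 elements.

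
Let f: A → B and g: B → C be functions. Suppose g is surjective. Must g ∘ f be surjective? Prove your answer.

No. Take A = {1}, B = C = {1, 2, 3, 4, 5, 6}, f(1) = 1, and g = identity (surjective).
Then (g ∘ f)(1) = 1, and 6 ∈ C has no preimage under g ∘ f, so g ∘ f is not surjective.

not surjective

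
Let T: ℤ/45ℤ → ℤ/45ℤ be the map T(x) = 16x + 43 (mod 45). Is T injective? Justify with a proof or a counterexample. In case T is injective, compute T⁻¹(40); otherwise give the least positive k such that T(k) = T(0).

Suppose T(x_1) = T(x_2) in ℤ/45ℤ. Then 16x_1 + 43 ≡ 16x_2 + 43 (mod 45), so 16(x_1 − x_2) ≡ 0 (mod 45).
Since gcd(16, 45) = 1, 16 is invertible modulo 45, thus x_1 − x_2 ≡ 0 (mod 45), i.e. x_1 = x_2.
Hence T is injective.
We now compute 16⁻¹ mod 45 explicitly. Euclid's algorithm: 45 = 2·16 + 13, 16 = 1·13 + 3, 13 = 4·3 + 1; back-substituting gives 1 = 31·16 − 11·45, so 16⁻¹ ≡ 31 (mod 45).
Since T is injective, we compute T⁻¹(40): solve 16x + 43 ≡ 40 (mod 45), i.e. 16x ≡ 42 (mod 45).
Multiplying by 16⁻¹ = 31 gives x ≡ 31·42 = 1302 = 28·45 + 42 ≡ 42 (mod 45).
Check: T(42) = 16·42 + 43 = 715 = 15·45 + 40 ≡ 40 (mod 45).

42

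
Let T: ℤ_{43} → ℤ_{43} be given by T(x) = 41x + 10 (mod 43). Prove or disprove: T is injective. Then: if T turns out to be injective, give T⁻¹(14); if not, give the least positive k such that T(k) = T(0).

Suppose T(a) = T(b) in ℤ_{43}. Then 41a + 10 ≡ 41b + 10 (mod 43), thus 41(a − b) ≡ 0 (mod 43).
Since gcd(41, 43) = 1, 41 is invertible modulo 43, therefore a − b ≡ 0 (mod 43), i.e. a = b.
Thus T is injective.
We now compute 41⁻¹ mod 43 explicitly. Euclid's algorithm: 43 = 1·41 + 2, 41 = 20·2 + 1; back-substituting gives 1 = 21·41 − 20·43, so 41⁻¹ ≡ 21 (mod 43).
Since T is injective, we find T⁻¹(14): we need 41x ≡ 14 − 10 ≡ 4 (mod 43). Using 41⁻¹ = 21: x ≡ 21·4 = 84 = 1·43 + 41, so x = 41.
Check: T(41) = 41·41 + 10 = 1691 = 39·43 + 14 ≡ 14 (mod 43).

41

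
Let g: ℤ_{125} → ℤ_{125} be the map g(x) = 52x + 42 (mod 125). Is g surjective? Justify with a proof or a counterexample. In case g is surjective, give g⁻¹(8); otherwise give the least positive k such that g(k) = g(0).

Recall: surjectivity means every element of the codomain has a preimage under g.
Since gcd(52, 125) = 1, 52 is invertible modulo 125. Euclid's algorithm: 125 = 2·52 + 21, 52 = 2·21 + 10, 21 = 2·10 + 1; back-substituting gives 1 = 113·52 − 47·125, so 52⁻¹ ≡ 113 (mod 125).
For any y ∈ ℤ_{125}, x = 113(y − 42) mod 125 satisfies g(x) = 52·113(y − 42) + 42 ≡ y (since 52·113 ≡ 1 mod 125). So every y has a preimage.
Thus g is surjective.
Since g is surjective, we compute g⁻¹(8): solve 52x + 42 ≡ 8 (mod 125), i.e. 52x ≡ 91 (mod 125).
Multiplying by 52⁻¹ = 113 gives x ≡ 113·91 = 10283 = 82·125 + 33 ≡ 33 (mod 125).
Check: g(33) = 52·33 + 42 = 1758 = 14·125 + 8 ≡ 8 (mod 125).

33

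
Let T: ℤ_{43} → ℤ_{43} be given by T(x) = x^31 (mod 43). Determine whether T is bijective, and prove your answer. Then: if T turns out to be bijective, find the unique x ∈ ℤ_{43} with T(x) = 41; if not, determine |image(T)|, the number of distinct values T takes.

Since 43 is prime, the nonzero elements of ℤ_{43} form a cyclic group of order 42.
As gcd(31, 42) = 1, raising to the 31st power is a bijection on this group: if a^31 ≡ b^31 then (ab^{−1})^31 = 1, and the only element of order dividing gcd(31, 42) = 1 is 1, so a = b.
With T(0) = 0 this makes T injective on all of ℤ_{43}, hence bijective (finite equal-size domain and codomain). In particular T is bijective.
Since T is bijective, we find the preimage of 41. The inverse of x ↦ x^31 on (ℤ_{43})^× is x ↦ x^19, because 31·19 = 589 = 14·42 + 1 ≡ 1 (mod 42) and x^{42} = 1 for x ≠ 0 (Fermat). So T⁻¹(41) = 41^19 mod 43.
Repeated squaring mod 43: 41^1 ≡ 41, 41^2 ≡ 41² = 1681 ≡ 4, 41^4 ≡ 4² = 16, 41^8 ≡ 16² = 256 ≡ 41, 41^16 ≡ 41² = 1681 ≡ 4. Since 19 = 16 + 2 + 1, 41^19 ≡ 4·4·41: 4·4 = 16, then 16·41 = 656 ≡ 11. So 41^19 ≡ 11 (mod 43).
Hence T⁻¹(41) = 11.

11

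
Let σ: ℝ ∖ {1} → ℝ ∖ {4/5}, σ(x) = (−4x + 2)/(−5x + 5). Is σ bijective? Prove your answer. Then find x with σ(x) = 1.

3

Suppose σ(u) = σ(v). Cross-multiplying: (−4u + 2)(−5v + 5) = (−4v + 2)(−5u + 5).
Expanding both sides and cancelling the symmetric terms leaves −10·(u − v) = 0. Since −10 ≠ 0, u = v. Hence σ is injective.
For any y ≠ 4/5, solving y(−5x + 5) = −4x + 2 for x gives a well-defined x ≠ 1. So σ is surjective.
Therefore σ is bijective.
Solving σ(x) = 1: cross-multiplying gives −4x + 2 = 1(−5x + 5), which rearranges to 1x = 3, so x = 3.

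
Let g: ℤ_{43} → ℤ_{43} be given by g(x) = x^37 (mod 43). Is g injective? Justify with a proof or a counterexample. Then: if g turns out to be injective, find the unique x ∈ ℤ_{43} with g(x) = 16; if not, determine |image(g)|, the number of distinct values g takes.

Since 43 is prime, the nonzero elements of ℤ_{43} form a cyclic group of order 42.
As gcd(37, 42) = 1, raising to the 37th power is a bijection on this group: if a^37 ≡ b^37 then (ab^{−1})^37 = 1, and the only element of order dividing gcd(37, 42) = 1 is 1, so a = b.
With g(0) = 0 this makes g injective on all of ℤ_{43}, hence bijective (finite equal-size domain and codomain). In particular g is injective.
Since g is injective, we find the preimage of 16. The inverse of x ↦ x^37 on (ℤ_{43})^× is x ↦ x^25, because 37·25 = 925 = 22·42 + 1 ≡ 1 (mod 42) and x^{42} = 1 for x ≠ 0 (Fermat). So g⁻¹(16) = 16^25 mod 43.
Repeated squaring mod 43: 16^1 ≡ 16, 16^2 ≡ 16² = 256 ≡ 41, 16^4 ≡ 41² = 1681 ≡ 4, 16^8 ≡ 4² = 16, 16^16 ≡ 16² = 256 ≡ 41. Since 25 = 16 + 8 + 1, 16^25 ≡ 41·16·16: 41·16 = 656 ≡ 11, then 11·16 = 176 ≡ 4. So 16^25 ≡ 4 (mod 43).
Hence g⁻¹(16) = 4.

4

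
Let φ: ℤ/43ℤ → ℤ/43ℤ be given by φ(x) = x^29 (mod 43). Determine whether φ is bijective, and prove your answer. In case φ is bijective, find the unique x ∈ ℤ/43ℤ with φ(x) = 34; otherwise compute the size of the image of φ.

Since 43 is prime, the nonzero elements of ℤ/43ℤ form a cyclic group of order 42.
As gcd(29, 42) = 1, raising to the 29th power is a bijection on this group: if x_1^29 ≡ x_2^29 then (x_1x_2^{−1})^29 = 1, and the only element of order dividing gcd(29, 42) = 1 is 1, so x_1 = x_2.
With φ(0) = 0 this makes φ injective on all of ℤ/43ℤ, hence bijective (finite equal-size domain and codomain). In particular φ is bijective.
Since φ is bijective, we find the preimage of 34. The inverse of x ↦ x^29 on (ℤ/43ℤ)^× is x ↦ x^29, because 29·29 = 841 = 20·42 + 1 ≡ 1 (mod 42) and x^{42} = 1 for x ≠ 0 (Fermat). So φ⁻¹(34) = 34^29 mod 43.
Repeated squaring mod 43: 34^1 ≡ 34, 34^2 ≡ 34² = 1156 ≡ 38, 34^4 ≡ 38² = 1444 ≡ 25, 34^8 ≡ 25² = 625 ≡ 23, 34^16 ≡ 23² = 529 ≡ 13. Since 29 = 16 + 8 + 4 + 1, 34^29 ≡ 13·23·25·34: 13·23 = 299 ≡ 41, then 41·25 = 1025 ≡ 36, then 36·34 = 1224 ≡ 20. So 34^29 ≡ 20 (mod 43).
Hence φ⁻¹(34) = 20.

20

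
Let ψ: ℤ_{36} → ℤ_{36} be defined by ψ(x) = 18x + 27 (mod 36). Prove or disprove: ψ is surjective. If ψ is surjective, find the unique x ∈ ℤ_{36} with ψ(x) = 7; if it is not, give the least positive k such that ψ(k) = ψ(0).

Since gcd(18, 36) = 18, we have 18x ≡ 0 (mod 18) for all x, so ψ(x) ≡ 9 (mod 18).
But 0 ≢ 9 (mod 18), so 0 ∈ ℤ_{36} has no preimage. Thus ψ is not surjective.
Since ψ is not surjective, we find the least positive k with ψ(k) = ψ(0): this means 18k ≡ 0 (mod 36), i.e. 36 ∣ 18k. Since gcd(18, 36) = 18, dividing through by 18 this holds exactly when 2 ∣ k.
The smallest positive such k is 2.

2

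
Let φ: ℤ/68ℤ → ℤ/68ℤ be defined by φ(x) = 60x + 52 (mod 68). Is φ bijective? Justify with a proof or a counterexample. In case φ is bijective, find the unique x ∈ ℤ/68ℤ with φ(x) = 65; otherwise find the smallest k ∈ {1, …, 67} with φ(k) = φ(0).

17

We have gcd(60, 68) = 4 > 1. Taking x_1 = 0 and x_2 = 17: φ(0) = 52 and φ(17) = 60·17 + 52 = 1072 ≡ 52 (mod 68).
So φ(0) = φ(17) while 0 ≠ 17, so φ is not injective, hence not bijective.
Since φ is not bijective, we find the least positive k with φ(k) = φ(0): this means 60k ≡ 0 (mod 68), i.e. 68 ∣ 60k. Since gcd(60, 68) = 4, dividing through by 4 this holds exactly when 17 ∣ 15k, and as gcd(15, 17) = 1, exactly when 17 ∣ k.
The smallest positive such k is 17.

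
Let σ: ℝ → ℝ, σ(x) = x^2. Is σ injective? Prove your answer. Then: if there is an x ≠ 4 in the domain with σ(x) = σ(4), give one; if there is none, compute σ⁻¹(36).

σ(4) = 16 = (−4)^2 = σ(−4) (since 2 is even), with 4 ≠ −4. So σ is not injective.
For the follow-up, such an x exists: taking x = −4 ∈ ℝ gives σ(−4) = 16 = σ(4) with −4 ≠ 4.

-4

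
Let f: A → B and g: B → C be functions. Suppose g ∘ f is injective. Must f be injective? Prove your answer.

injective

Suppose f(a) = f(b). Applying g: (g ∘ f)(a) = (g ∘ f)(b). Since g ∘ f is injective, a = b. Hence f is injective.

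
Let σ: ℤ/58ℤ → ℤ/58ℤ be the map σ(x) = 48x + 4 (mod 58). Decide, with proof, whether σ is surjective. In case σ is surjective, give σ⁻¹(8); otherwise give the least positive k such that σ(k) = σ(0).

Since gcd(48, 58) = 2, we have 48x ≡ 0 (mod 2) for all x, so σ(x) ≡ 0 (mod 2).
But 1 ≢ 0 (mod 2), so 1 ∈ ℤ/58ℤ has no preimage. Thus σ is not surjective.
Since σ is not surjective, we find the least positive k with σ(k) = σ(0): this means 48k ≡ 0 (mod 58), i.e. 58 ∣ 48k. Since gcd(48, 58) = 2, dividing through by 2 this holds exactly when 29 ∣ 24k, and as gcd(24, 29) = 1, exactly when 29 ∣ k.
The smallest positive such k is 29.

29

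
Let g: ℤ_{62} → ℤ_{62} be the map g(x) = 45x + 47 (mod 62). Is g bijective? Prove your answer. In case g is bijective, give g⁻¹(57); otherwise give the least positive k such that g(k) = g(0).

14

If g(a) = g(b), then 45a ≡ 45b (mod 62). Because gcd(45, 62) = 1, we may cancel 45 to get a ≡ b (mod 62).
We now compute 45⁻¹ mod 62 explicitly. Euclid's algorithm: 62 = 1·45 + 17, 45 = 2·17 + 11, 17 = 1·11 + 6, 11 = 1·6 + 5, 6 = 1·5 + 1; back-substituting gives 1 = 51·45 − 37·62, so 45⁻¹ ≡ 51 (mod 62).
Then y ↦ 51(y − 47) is a two-sided inverse to g, so every y ∈ ℤ_{62} has a preimage.
So g is bijective.
Since g is bijective, we compute g⁻¹(57): solve 45x + 47 ≡ 57 (mod 62), i.e. 45x ≡ 10 (mod 62).
Multiplying by 45⁻¹ = 51 gives x ≡ 51·10 = 510 = 8·62 + 14 ≡ 14 (mod 62).
Check: g(14) = 45·14 + 47 = 677 = 10·62 + 57 ≡ 57 (mod 62).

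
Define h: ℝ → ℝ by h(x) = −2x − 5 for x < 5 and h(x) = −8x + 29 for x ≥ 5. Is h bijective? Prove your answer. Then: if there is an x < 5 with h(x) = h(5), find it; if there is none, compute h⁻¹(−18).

3

Both pieces are strictly decreasing (slopes −2 and −8), so each is injective on its own interval.
The left piece maps (−∞, 5) onto (−15, ∞); the right piece maps [5, ∞) onto (−∞, −11].
These images overlap. In particular h(5) = −11 (right piece), and solving −2x − 5 = −11 on the left piece gives x = 3 < 5.
So h(3) = h(5) with 3 ≠ 5, and h is not injective, hence not bijective. This x = 3 is the requested value below 5.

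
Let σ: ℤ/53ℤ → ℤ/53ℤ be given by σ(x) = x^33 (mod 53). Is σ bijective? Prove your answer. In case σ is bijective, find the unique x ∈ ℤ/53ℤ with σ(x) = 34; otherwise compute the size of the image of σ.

18

Since 53 is prime, the nonzero elements of ℤ/53ℤ form a cyclic group of order 52.
As gcd(33, 52) = 1, raising to the 33rd power is a bijection on this group: if s^33 ≡ t^33 then (st^{−1})^33 = 1, and the only element of order dividing gcd(33, 52) = 1 is 1, so s = t.
With σ(0) = 0 this makes σ injective on all of ℤ/53ℤ, hence bijective (finite equal-size domain and codomain). In particular σ is bijective.
Since σ is bijective, we find the preimage of 34. The inverse of x ↦ x^33 on (ℤ/53ℤ)^× is x ↦ x^41, because 33·41 = 1353 = 26·52 + 1 ≡ 1 (mod 52) and x^{52} = 1 for x ≠ 0 (Fermat). So σ⁻¹(34) = 34^41 mod 53.
Repeated squaring mod 53: 34^1 ≡ 34, 34^2 ≡ 34² = 1156 ≡ 43, 34^4 ≡ 43² = 1849 ≡ 47, 34^8 ≡ 47² = 2209 ≡ 36, 34^16 ≡ 36² = 1296 ≡ 24, 34^32 ≡ 24² = 576 ≡ 46. Since 41 = 32 + 8 + 1, 34^41 ≡ 46·36·34: 46·36 = 1656 ≡ 13, then 13·34 = 442 ≡ 18. So 34^41 ≡ 18 (mod 53).
Hence σ⁻¹(34) = 18.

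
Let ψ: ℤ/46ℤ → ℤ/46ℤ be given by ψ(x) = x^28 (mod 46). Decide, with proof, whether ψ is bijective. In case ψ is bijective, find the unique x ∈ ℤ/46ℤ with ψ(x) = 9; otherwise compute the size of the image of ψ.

ψ(22): Repeated squaring mod 46: 22^1 ≡ 22, 22^2 ≡ 22² = 484 ≡ 24, 22^4 ≡ 24² = 576 ≡ 24, 22^8 ≡ 24² = 576 ≡ 24, 22^16 ≡ 24² = 576 ≡ 24. Since 28 = 16 + 8 + 4, 22^28 ≡ 24·24·24: 24·24 = 576 ≡ 24, then 24·24 = 576 ≡ 24. So 22^28 ≡ 24 (mod 46).
ψ(24): Repeated squaring mod 46: 24^1 ≡ 24, 24^2 ≡ 24² = 576 ≡ 24, 24^4 ≡ 24² = 576 ≡ 24, 24^8 ≡ 24² = 576 ≡ 24, 24^16 ≡ 24² = 576 ≡ 24. Since 28 = 16 + 8 + 4, 24^28 ≡ 24·24·24: 24·24 = 576 ≡ 24, then 24·24 = 576 ≡ 24. So 24^28 ≡ 24 (mod 46).
So ψ(22) = ψ(24) = 24 while 22 ≠ 24, thus ψ is not injective, hence not bijective.
Since ψ is not bijective, we determine |image(ψ)|. Computing x^28 mod 46 for each x (by repeated squaring, reducing mod 46 at every step), the values ψ(0), ψ(1), …, ψ(45) are: 0, 1, 18, 39, 2, 31, 12, 27, 36, 3, 6, 9, 32, 29, 26, 13, 4, 35, 8, 25, 16, 41, 24, 23, 24, 41, 16, 25, 8, 35, 4, 13, 26, 29, 32, 9, 6, 3, 36, 27, 12, 31, 2, 39, 18, 1.
The distinct values are {0, 1, 2, 3, 4, 6, 8, 9, 12, 13, 16, 18, 23, 24, 25, 26, 27, 29, 31, 32, 35, 36, 39, 41}; there are 24 of them.

24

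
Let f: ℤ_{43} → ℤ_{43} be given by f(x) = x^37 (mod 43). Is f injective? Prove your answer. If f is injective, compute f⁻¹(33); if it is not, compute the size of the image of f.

19

Since 43 is prime, the nonzero elements of ℤ_{43} form a cyclic group of order 42.
As gcd(37, 42) = 1, raising to the 37th power is a bijection on this group: if x_1^37 ≡ x_2^37 then (x_1x_2^{−1})^37 = 1, and the only element of order dividing gcd(37, 42) = 1 is 1, so x_1 = x_2.
With f(0) = 0 this makes f injective on all of ℤ_{43}, hence bijective (finite equal-size domain and codomain). In particular f is injective.
Since f is injective, we find the preimage of 33. The inverse of x ↦ x^37 on (ℤ_{43})^× is x ↦ x^25, because 37·25 = 925 = 22·42 + 1 ≡ 1 (mod 42) and x^{42} = 1 for x ≠ 0 (Fermat). So f⁻¹(33) = 33^25 mod 43.
Repeated squaring mod 43: 33^1 ≡ 33, 33^2 ≡ 33² = 1089 ≡ 14, 33^4 ≡ 14² = 196 ≡ 24, 33^8 ≡ 24² = 576 ≡ 17, 33^16 ≡ 17² = 289 ≡ 31. Since 25 = 16 + 8 + 1, 33^25 ≡ 31·17·33: 31·17 = 527 ≡ 11, then 11·33 = 363 ≡ 19. So 33^25 ≡ 19 (mod 43).
Hence f⁻¹(33) = 19.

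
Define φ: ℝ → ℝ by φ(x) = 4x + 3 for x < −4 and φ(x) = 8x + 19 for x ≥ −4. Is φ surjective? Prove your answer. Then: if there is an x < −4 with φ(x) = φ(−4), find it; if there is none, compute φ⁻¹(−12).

-31/8

Both pieces are strictly increasing (slopes 4 and 8), so each is injective on its own interval.
The left piece maps (−∞, −4) onto (−∞, −13); the right piece maps [−4, ∞) onto [−13, ∞).
These images together cover ℝ, so φ is surjective.
Because the two images are disjoint, no x < −4 has φ(x) = φ(−4), so we compute φ⁻¹(−12): −12 lies in [−13, ∞), so solve 8x + 19 = −12: x = (−12 − 19)/8 = −31/8.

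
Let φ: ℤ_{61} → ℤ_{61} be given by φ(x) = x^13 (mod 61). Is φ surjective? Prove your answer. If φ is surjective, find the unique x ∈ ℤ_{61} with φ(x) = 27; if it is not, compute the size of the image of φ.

3

Since 61 is prime, the nonzero elements of ℤ_{61} form a cyclic group of order 60.
As gcd(13, 60) = 1, raising to the 13th power is a bijection on this group: if u^13 ≡ v^13 then (uv^{−1})^13 = 1, and the only element of order dividing gcd(13, 60) = 1 is 1, so u = v.
With φ(0) = 0 this makes φ injective on all of ℤ_{61}, hence bijective (finite equal-size domain and codomain). In particular φ is surjective.
Since φ is surjective, we find the preimage of 27. The inverse of x ↦ x^13 on (ℤ_{61})^× is x ↦ x^37, because 13·37 = 481 = 8·60 + 1 ≡ 1 (mod 60) and x^{60} = 1 for x ≠ 0 (Fermat). So φ⁻¹(27) = 27^37 mod 61.
Repeated squaring mod 61: 27^1 ≡ 27, 27^2 ≡ 27² = 729 ≡ 58, 27^4 ≡ 58² = 3364 ≡ 9, 27^8 ≡ 9² = 81 ≡ 20, 27^16 ≡ 20² = 400 ≡ 34, 27^32 ≡ 34² = 1156 ≡ 58. Since 37 = 32 + 4 + 1, 27^37 ≡ 58·9·27: 58·9 = 522 ≡ 34, then 34·27 = 918 ≡ 3. So 27^37 ≡ 3 (mod 61).
Hence φ⁻¹(27) = 3.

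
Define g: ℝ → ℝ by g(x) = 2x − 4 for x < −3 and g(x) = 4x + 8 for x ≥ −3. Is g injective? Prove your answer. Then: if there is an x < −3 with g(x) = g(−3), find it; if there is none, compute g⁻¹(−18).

-7

Both pieces are strictly increasing (slopes 2 and 4), so each is injective on its own interval.
The left piece maps (−∞, −3) onto (−∞, −10); the right piece maps [−3, ∞) onto [−4, ∞).
These images are disjoint, so no value is attained by both pieces. So g is injective.
Because the two images are disjoint, no x < −3 has g(x) = g(−3), so we compute g⁻¹(−18): −18 lies in (−∞, −10), so solve 2x − 4 = −18: x = (−18 + 4)/2 = −7.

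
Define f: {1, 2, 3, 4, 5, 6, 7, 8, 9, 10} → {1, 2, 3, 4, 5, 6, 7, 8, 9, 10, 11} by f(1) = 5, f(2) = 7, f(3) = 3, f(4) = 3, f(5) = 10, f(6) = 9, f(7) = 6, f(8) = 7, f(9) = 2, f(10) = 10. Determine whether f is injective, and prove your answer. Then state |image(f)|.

7

f(3) = 3 = f(4) with 3 ≠ 4, so f is not injective.
The image of f is {2, 3, 5, 6, 7, 9, 10}, which has 7 elements.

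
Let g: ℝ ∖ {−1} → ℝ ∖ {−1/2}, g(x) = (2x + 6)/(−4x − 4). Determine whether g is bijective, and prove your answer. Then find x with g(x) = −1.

1

Suppose g(s) = g(t). Cross-multiplying: (2s + 6)(−4t − 4) = (2t + 6)(−4s − 4).
Expanding both sides and cancelling the symmetric terms leaves 16·(s − t) = 0. Since 16 ≠ 0, s = t. So g is injective.
For any y ≠ −1/2, solving y(−4x − 4) = 2x + 6 for x gives a well-defined x ≠ −1. So g is surjective.
Therefore g is bijective.
Solving g(x) = −1: cross-multiplying gives 2x + 6 = −1(−4x − 4), which rearranges to −2x = −2, so x = 1.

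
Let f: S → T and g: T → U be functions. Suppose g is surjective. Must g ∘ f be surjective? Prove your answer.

No. Take S = {1}, T = U = {1, 2, 3, 4}, f(1) = 1, and g = identity (surjective).
Then (g ∘ f)(1) = 1, and 4 ∈ U has no preimage under g ∘ f, so g ∘ f is not surjective.

not surjective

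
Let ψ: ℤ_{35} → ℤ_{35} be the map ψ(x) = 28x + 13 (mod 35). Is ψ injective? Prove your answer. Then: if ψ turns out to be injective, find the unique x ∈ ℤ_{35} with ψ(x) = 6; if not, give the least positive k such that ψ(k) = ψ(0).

Recall: ψ is injective when ψ(a) = ψ(b) forces a = b.
We have gcd(28, 35) = 7 > 1. Taking a = 0 and b = 5: ψ(0) = 13 and ψ(5) = 28·5 + 13 = 153 ≡ 13 (mod 35).
So ψ(0) = ψ(5) while 0 ≠ 5, so ψ is not injective.
Since ψ is not injective, we find the least positive k with ψ(k) = ψ(0): this means 28k ≡ 0 (mod 35), i.e. 35 ∣ 28k. Since gcd(28, 35) = 7, dividing through by 7 this holds exactly when 5 ∣ 4k, and as gcd(4, 5) = 1, exactly when 5 ∣ k.
The smallest positive such k is 5.

5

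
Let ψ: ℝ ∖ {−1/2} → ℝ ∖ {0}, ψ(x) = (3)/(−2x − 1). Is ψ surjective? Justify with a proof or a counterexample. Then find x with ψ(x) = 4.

For any y ≠ 0, solving y(−2x − 1) = 3 for x gives a well-defined x ≠ −1/2. So ψ is surjective.
Solving ψ(x) = 4: cross-multiplying gives 3 = 4(−2x − 1), which rearranges to 8x = −7, so x = −7/8.

-7/8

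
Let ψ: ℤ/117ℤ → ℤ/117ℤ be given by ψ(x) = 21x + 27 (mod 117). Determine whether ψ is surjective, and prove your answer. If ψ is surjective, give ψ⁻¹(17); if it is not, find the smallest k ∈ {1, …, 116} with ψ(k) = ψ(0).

39

Since gcd(21, 117) = 3, we have 21x ≡ 0 (mod 3) for all x, so ψ(x) ≡ 0 (mod 3).
But 1 ≢ 0 (mod 3), so 1 ∈ ℤ/117ℤ has no preimage. Thus ψ is not surjective.
Since ψ is not surjective, we find the least positive k with ψ(k) = ψ(0): this means 21k ≡ 0 (mod 117), i.e. 117 ∣ 21k. Since gcd(21, 117) = 3, dividing through by 3 this holds exactly when 39 ∣ 7k, and as gcd(7, 39) = 1, exactly when 39 ∣ k.
The smallest positive such k is 39.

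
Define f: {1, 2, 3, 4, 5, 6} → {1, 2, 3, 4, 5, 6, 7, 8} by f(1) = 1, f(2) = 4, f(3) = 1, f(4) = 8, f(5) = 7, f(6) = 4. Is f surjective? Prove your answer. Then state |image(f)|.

4

No element maps to 2, so f is not surjective.
The image of f is {1, 4, 7, 8}, which has 4 elements.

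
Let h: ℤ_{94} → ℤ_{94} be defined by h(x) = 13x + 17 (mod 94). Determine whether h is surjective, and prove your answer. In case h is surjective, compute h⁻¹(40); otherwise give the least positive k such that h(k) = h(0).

9

Since gcd(13, 94) = 1, 13 is invertible modulo 94. Euclid's algorithm: 94 = 7·13 + 3, 13 = 4·3 + 1; back-substituting gives 1 = 29·13 − 4·94, so 13⁻¹ ≡ 29 (mod 94).
For any y ∈ ℤ_{94}, x = 29(y − 17) mod 94 satisfies h(x) = 13·29(y − 17) + 17 ≡ y (since 13·29 ≡ 1 mod 94). So every y has a preimage.
Hence h is surjective.
Since h is surjective, we find h⁻¹(40): we need 13x ≡ 40 − 17 ≡ 23 (mod 94). Using 13⁻¹ = 29: x ≡ 29·23 = 667 = 7·94 + 9, so x = 9.
Check: h(9) = 13·9 + 17 = 134 = 1·94 + 40 ≡ 40 (mod 94).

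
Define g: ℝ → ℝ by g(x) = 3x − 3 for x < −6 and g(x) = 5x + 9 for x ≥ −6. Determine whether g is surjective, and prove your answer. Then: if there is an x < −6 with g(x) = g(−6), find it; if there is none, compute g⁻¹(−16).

-5

Both pieces are strictly increasing (slopes 3 and 5), so each is injective on its own interval.
The left piece maps (−∞, −6) onto (−∞, −21); the right piece maps [−6, ∞) onto [−21, ∞).
These images together cover ℝ, so g is surjective.
Because the two images are disjoint, no x < −6 has g(x) = g(−6), so we compute g⁻¹(−16): −16 lies in [−21, ∞), so solve 5x + 9 = −16: x = (−16 − 9)/5 = −5.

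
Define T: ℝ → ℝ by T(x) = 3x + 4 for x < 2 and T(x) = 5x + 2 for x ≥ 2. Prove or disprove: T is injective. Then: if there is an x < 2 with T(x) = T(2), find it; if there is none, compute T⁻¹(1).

Both pieces are strictly increasing (slopes 3 and 5), so each is injective on its own interval.
The left piece maps (−∞, 2) onto (−∞, 10); the right piece maps [2, ∞) onto [12, ∞).
These images are disjoint, so no value is attained by both pieces. Therefore T is injective.
Because the two images are disjoint, no x < 2 has T(x) = T(2), so we compute T⁻¹(1): 1 lies in (−∞, 10), so solve 3x + 4 = 1: x = (1 − 4)/3 = −1.

-1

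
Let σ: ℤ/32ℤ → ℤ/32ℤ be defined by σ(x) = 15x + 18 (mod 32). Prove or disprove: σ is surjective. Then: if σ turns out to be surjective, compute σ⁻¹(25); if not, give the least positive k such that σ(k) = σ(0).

9

Since gcd(15, 32) = 1, 15 is invertible modulo 32. Euclid's algorithm: 32 = 2·15 + 2, 15 = 7·2 + 1; back-substituting gives 1 = 15·15 − 7·32, so 15⁻¹ ≡ 15 (mod 32).
Then y ↦ 15(y − 18) is a two-sided inverse to σ, so every y ∈ ℤ/32ℤ has a preimage.
Hence σ is surjective.
Since σ is surjective, we find σ⁻¹(25): we need 15x ≡ 25 − 18 ≡ 7 (mod 32). Using 15⁻¹ = 15: x ≡ 15·7 = 105 = 3·32 + 9, so x = 9.
Check: σ(9) = 15·9 + 18 = 153 = 4·32 + 25 ≡ 25 (mod 32).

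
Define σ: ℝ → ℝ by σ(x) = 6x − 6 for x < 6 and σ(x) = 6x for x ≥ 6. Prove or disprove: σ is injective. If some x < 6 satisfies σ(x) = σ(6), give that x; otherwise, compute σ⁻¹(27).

11/2

Both pieces are strictly increasing (slopes 6 and 6), so each is injective on its own interval.
The left piece maps (−∞, 6) onto (−∞, 30); the right piece maps [6, ∞) onto [36, ∞).
These images are disjoint, so no value is attained by both pieces. Thus σ is injective.
Because the two images are disjoint, no x < 6 has σ(x) = σ(6), so we compute σ⁻¹(27): 27 lies in (−∞, 30), so solve 6x − 6 = 27: x = (27 + 6)/6 = 11/2.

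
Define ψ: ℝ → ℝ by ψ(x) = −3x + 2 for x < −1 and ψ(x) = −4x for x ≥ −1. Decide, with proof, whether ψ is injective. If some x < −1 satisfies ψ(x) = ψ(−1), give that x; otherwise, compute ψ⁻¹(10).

-8/3

Both pieces are strictly decreasing (slopes −3 and −4), so each is injective on its own interval.
The left piece maps (−∞, −1) onto (5, ∞); the right piece maps [−1, ∞) onto (−∞, 4].
These images are disjoint, so no value is attained by both pieces. Hence ψ is injective.
Because the two images are disjoint, no x < −1 has ψ(x) = ψ(−1), so we compute ψ⁻¹(10): 10 lies in (5, ∞), so solve −3x + 2 = 10: x = (10 − 2)/(−3) = −8/3.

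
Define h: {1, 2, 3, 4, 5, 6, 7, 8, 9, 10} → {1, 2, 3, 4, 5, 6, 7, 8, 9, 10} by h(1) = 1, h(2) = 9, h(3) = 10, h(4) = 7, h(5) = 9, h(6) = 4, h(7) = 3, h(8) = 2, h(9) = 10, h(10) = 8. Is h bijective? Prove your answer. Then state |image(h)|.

8

h(2) = 9 = h(5) with 2 ≠ 5, so h is not injective, hence not bijective.
The image of h is {1, 2, 3, 4, 7, 8, 9, 10}, which has 8 elements.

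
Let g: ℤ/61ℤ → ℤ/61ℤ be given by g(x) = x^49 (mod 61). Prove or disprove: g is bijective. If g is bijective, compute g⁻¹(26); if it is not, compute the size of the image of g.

30

Since 61 is prime, the nonzero elements of ℤ/61ℤ form a cyclic group of order 60.
As gcd(49, 60) = 1, raising to the 49th power is a bijection on this group: if x_1^49 ≡ x_2^49 then (x_1x_2^{−1})^49 = 1, and the only element of order dividing gcd(49, 60) = 1 is 1, so x_1 = x_2.
With g(0) = 0 this makes g injective on all of ℤ/61ℤ, hence bijective (finite equal-size domain and codomain). In particular g is bijective.
Since g is bijective, we find the preimage of 26. The inverse of x ↦ x^49 on (ℤ/61ℤ)^× is x ↦ x^49, because 49·49 = 2401 = 40·60 + 1 ≡ 1 (mod 60) and x^{60} = 1 for x ≠ 0 (Fermat). So g⁻¹(26) = 26^49 mod 61.
Repeated squaring mod 61: 26^1 ≡ 26, 26^2 ≡ 26² = 676 ≡ 5, 26^4 ≡ 5² = 25, 26^8 ≡ 25² = 625 ≡ 15, 26^16 ≡ 15² = 225 ≡ 42, 26^32 ≡ 42² = 1764 ≡ 56. Since 49 = 32 + 16 + 1, 26^49 ≡ 56·42·26: 56·42 = 2352 ≡ 34, then 34·26 = 884 ≡ 30. So 26^49 ≡ 30 (mod 61).
Hence g⁻¹(26) = 30.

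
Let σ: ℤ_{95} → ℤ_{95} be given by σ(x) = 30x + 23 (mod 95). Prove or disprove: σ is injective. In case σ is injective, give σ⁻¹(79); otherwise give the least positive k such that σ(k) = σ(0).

19

We have gcd(30, 95) = 5 > 1. Taking s = 0 and t = 19: σ(0) = 23 and σ(19) = 30·19 + 23 = 593 ≡ 23 (mod 95).
So σ(0) = σ(19) while 0 ≠ 19, so σ is not injective.
Since σ is not injective, we find the least positive k with σ(k) = σ(0): this means 30k ≡ 0 (mod 95), i.e. 95 ∣ 30k. Since gcd(30, 95) = 5, dividing through by 5 this holds exactly when 19 ∣ 6k, and as gcd(6, 19) = 1, exactly when 19 ∣ k.
The smallest positive such k is 19.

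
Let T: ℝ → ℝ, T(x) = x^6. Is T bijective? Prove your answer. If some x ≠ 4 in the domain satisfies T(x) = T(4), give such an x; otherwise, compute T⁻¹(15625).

-4

T(4) = 4096 = (−4)^6 = T(−4) (since 6 is even), with 4 ≠ −4. So T is not injective, hence not bijective.
For the follow-up, such an x exists: taking x = −4 ∈ ℝ gives T(−4) = 4096 = T(4) with −4 ≠ 4.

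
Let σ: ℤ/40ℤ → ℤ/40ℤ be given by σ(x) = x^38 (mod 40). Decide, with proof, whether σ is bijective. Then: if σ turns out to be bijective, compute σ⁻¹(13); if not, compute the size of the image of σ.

σ(4): Repeated squaring mod 40: 4^1 ≡ 4, 4^2 ≡ 4² = 16, 4^4 ≡ 16² = 256 ≡ 16, 4^8 ≡ 16² = 256 ≡ 16, 4^16 ≡ 16² = 256 ≡ 16, 4^32 ≡ 16² = 256 ≡ 16. Since 38 = 32 + 4 + 2, 4^38 ≡ 16·16·16: 16·16 = 256 ≡ 16, then 16·16 = 256 ≡ 16. So 4^38 ≡ 16 (mod 40).
σ(6): Repeated squaring mod 40: 6^1 ≡ 6, 6^2 ≡ 6² = 36, 6^4 ≡ 36² = 1296 ≡ 16, 6^8 ≡ 16² = 256 ≡ 16, 6^16 ≡ 16² = 256 ≡ 16, 6^32 ≡ 16² = 256 ≡ 16. Since 38 = 32 + 4 + 2, 6^38 ≡ 16·16·36: 16·16 = 256 ≡ 16, then 16·36 = 576 ≡ 16. So 6^38 ≡ 16 (mod 40).
So σ(4) = σ(6) = 16 while 4 ≠ 6, hence σ is not injective, hence not bijective.
Since σ is not bijective, we determine |image(σ)|. Computing x^38 mod 40 for each x (by repeated squaring, reducing mod 40 at every step), the values σ(0), σ(1), …, σ(39) are: 0, 1, 24, 9, 16, 25, 16, 9, 24, 1, 0, 1, 24, 9, 16, 25, 16, 9, 24, 1, 0, 1, 24, 9, 16, 25, 16, 9, 24, 1, 0, 1, 24, 9, 16, 25, 16, 9, 24, 1.
The distinct values are {0, 1, 9, 16, 24, 25}; there are 6 of them.

6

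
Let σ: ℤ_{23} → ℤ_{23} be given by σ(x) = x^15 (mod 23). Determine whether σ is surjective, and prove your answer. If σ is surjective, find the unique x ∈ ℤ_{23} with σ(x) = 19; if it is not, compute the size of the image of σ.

Since 23 is prime, the nonzero elements of ℤ_{23} form a cyclic group of order 22.
As gcd(15, 22) = 1, raising to the 15th power is a bijection on this group: if s^15 ≡ t^15 then (st^{−1})^15 = 1, and the only element of order dividing gcd(15, 22) = 1 is 1, so s = t.
With σ(0) = 0 this makes σ injective on all of ℤ_{23}, hence bijective (finite equal-size domain and codomain). In particular σ is surjective.
Since σ is surjective, we find the preimage of 19. The inverse of x ↦ x^15 on (ℤ_{23})^× is x ↦ x^3, because 15·3 = 45 = 2·22 + 1 ≡ 1 (mod 22) and x^{22} = 1 for x ≠ 0 (Fermat). So σ⁻¹(19) = 19^3 mod 23.
Repeated squaring mod 23: 19^1 ≡ 19, 19^2 ≡ 19² = 361 ≡ 16. Since 3 = 2 + 1, 19^3 ≡ 16·19: 16·19 = 304 ≡ 5. So 19^3 ≡ 5 (mod 23).
Hence σ⁻¹(19) = 5.

5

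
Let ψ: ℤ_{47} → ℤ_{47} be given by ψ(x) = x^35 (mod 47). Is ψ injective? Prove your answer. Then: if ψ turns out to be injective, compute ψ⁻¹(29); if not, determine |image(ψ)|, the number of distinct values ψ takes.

Since 47 is prime, the nonzero elements of ℤ_{47} form a cyclic group of order 46.
As gcd(35, 46) = 1, raising to the 35th power is a bijection on this group: if s^35 ≡ t^35 then (st^{−1})^35 = 1, and the only element of order dividing gcd(35, 46) = 1 is 1, so s = t.
With ψ(0) = 0 this makes ψ injective on all of ℤ_{47}, hence bijective (finite equal-size domain and codomain). In particular ψ is injective.
Since ψ is injective, we find the preimage of 29. The inverse of x ↦ x^35 on (ℤ_{47})^× is x ↦ x^25, because 35·25 = 875 = 19·46 + 1 ≡ 1 (mod 46) and x^{46} = 1 for x ≠ 0 (Fermat). So ψ⁻¹(29) = 29^25 mod 47.
Repeated squaring mod 47: 29^1 ≡ 29, 29^2 ≡ 29² = 841 ≡ 42, 29^4 ≡ 42² = 1764 ≡ 25, 29^8 ≡ 25² = 625 ≡ 14, 29^16 ≡ 14² = 196 ≡ 8. Since 25 = 16 + 8 + 1, 29^25 ≡ 8·14·29: 8·14 = 112 ≡ 18, then 18·29 = 522 ≡ 5. So 29^25 ≡ 5 (mod 47).
Hence ψ⁻¹(29) = 5.

5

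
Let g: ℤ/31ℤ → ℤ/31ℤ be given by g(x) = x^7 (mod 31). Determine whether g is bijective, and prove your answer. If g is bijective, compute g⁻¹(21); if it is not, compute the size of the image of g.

22

Since 31 is prime, the nonzero elements of ℤ/31ℤ form a cyclic group of order 30.
As gcd(7, 30) = 1, raising to the 7th power is a bijection on this group: if s^7 ≡ t^7 then (st^{−1})^7 = 1, and the only element of order dividing gcd(7, 30) = 1 is 1, so s = t.
With g(0) = 0 this makes g injective on all of ℤ/31ℤ, hence bijective (finite equal-size domain and codomain). In particular g is bijective.
Since g is bijective, we find the preimage of 21. The inverse of x ↦ x^7 on (ℤ/31ℤ)^× is x ↦ x^13, because 7·13 = 91 = 3·30 + 1 ≡ 1 (mod 30) and x^{30} = 1 for x ≠ 0 (Fermat). So g⁻¹(21) = 21^13 mod 31.
Repeated squaring mod 31: 21^1 ≡ 21, 21^2 ≡ 21² = 441 ≡ 7, 21^4 ≡ 7² = 49 ≡ 18, 21^8 ≡ 18² = 324 ≡ 14. Since 13 = 8 + 4 + 1, 21^13 ≡ 14·18·21: 14·18 = 252 ≡ 4, then 4·21 = 84 ≡ 22. So 21^13 ≡ 22 (mod 31).
Hence g⁻¹(21) = 22.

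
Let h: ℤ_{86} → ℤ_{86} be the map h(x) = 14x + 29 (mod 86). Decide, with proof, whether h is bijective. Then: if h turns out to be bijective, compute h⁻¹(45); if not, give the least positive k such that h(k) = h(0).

43

We have gcd(14, 86) = 2 > 1. Taking u = 0 and v = 43: h(0) = 29 and h(43) = 14·43 + 29 = 631 ≡ 29 (mod 86).
So h(0) = h(43) while 0 ≠ 43, so h is not injective, hence not bijective.
Since h is not bijective, we find the least positive k with h(k) = h(0): this means 14k ≡ 0 (mod 86), i.e. 86 ∣ 14k. Since gcd(14, 86) = 2, dividing through by 2 this holds exactly when 43 ∣ 7k, and as gcd(7, 43) = 1, exactly when 43 ∣ k.
The smallest positive such k is 43.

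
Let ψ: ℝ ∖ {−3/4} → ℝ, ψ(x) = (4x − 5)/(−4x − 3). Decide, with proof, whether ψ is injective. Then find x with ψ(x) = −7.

-13/12

Suppose ψ(u) = ψ(v). Cross-multiplying: (4u − 5)(−4v − 3) = (4v − 5)(−4u − 3).
Expanding both sides and cancelling the symmetric terms leaves −32·(u − v) = 0. Since −32 ≠ 0, u = v. Thus ψ is injective.
Solving ψ(x) = −7: cross-multiplying gives 4x − 5 = −7(−4x − 3), which rearranges to −24x = 26, so x = −13/12.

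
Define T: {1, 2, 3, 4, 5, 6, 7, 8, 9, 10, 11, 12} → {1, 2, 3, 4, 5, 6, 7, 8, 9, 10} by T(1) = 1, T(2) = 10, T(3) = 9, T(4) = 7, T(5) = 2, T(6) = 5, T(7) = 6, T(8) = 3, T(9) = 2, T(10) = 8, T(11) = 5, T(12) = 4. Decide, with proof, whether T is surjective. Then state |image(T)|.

Every element of the codomain has a preimage: 1 = T(1), 2 = T(5), 3 = T(8), 4 = T(12), 5 = T(6), 6 = T(7), 7 = T(4), 8 = T(10), 9 = T(3), 10 = T(2).
Hence T is surjective.
The image of T is {1, 2, 3, 4, 5, 6, 7, 8, 9, 10}, which has 10 elements.

10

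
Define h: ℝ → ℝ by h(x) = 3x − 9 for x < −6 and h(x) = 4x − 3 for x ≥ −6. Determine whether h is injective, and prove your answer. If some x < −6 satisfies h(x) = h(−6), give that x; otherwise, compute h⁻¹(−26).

Both pieces are strictly increasing (slopes 3 and 4), so each is injective on its own interval.
The left piece maps (−∞, −6) onto (−∞, −27); the right piece maps [−6, ∞) onto [−27, ∞).
These images are disjoint, so no value is attained by both pieces. Therefore h is injective.
Because the two images are disjoint, no x < −6 has h(x) = h(−6), so we compute h⁻¹(−26): −26 lies in [−27, ∞), so solve 4x − 3 = −26: x = (−26 + 3)/4 = −23/4.

-23/4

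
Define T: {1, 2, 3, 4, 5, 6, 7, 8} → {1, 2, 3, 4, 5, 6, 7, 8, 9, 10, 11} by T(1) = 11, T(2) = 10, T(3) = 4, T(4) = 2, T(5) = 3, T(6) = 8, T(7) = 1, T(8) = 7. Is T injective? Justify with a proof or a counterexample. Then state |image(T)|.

The values T(1), …, T(8) are 11, 10, 4, 2, 3, 8, 1, 7 — all distinct.
So T(s) = T(t) only when s = t, and T is injective.
The image of T is {1, 2, 3, 4, 7, 8, 10, 11}, which has 8 elements.

8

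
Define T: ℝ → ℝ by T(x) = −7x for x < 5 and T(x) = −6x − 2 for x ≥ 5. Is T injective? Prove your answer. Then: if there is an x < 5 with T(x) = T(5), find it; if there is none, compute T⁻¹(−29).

32/7

Both pieces are strictly decreasing (slopes −7 and −6), so each is injective on its own interval.
The left piece maps (−∞, 5) onto (−35, ∞); the right piece maps [5, ∞) onto (−∞, −32].
These images overlap. In particular T(5) = −32 (right piece), and solving −7x = −32 on the left piece gives x = 32/7 < 5.
So T(32/7) = T(5) with 32/7 ≠ 5, and T is not injective. This x = 32/7 is the requested value below 5.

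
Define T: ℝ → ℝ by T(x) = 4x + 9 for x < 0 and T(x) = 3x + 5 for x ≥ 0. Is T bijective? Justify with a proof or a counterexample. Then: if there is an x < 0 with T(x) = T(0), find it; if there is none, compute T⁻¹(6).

-1

Both pieces are strictly increasing (slopes 4 and 3), so each is injective on its own interval.
The left piece maps (−∞, 0) onto (−∞, 9); the right piece maps [0, ∞) onto [5, ∞).
These images overlap. In particular T(0) = 5 (right piece), and solving 4x + 9 = 5 on the left piece gives x = −1 < 0.
So T(−1) = T(0) with −1 ≠ 0, and T is not injective, hence not bijective. This x = −1 is the requested value below 0.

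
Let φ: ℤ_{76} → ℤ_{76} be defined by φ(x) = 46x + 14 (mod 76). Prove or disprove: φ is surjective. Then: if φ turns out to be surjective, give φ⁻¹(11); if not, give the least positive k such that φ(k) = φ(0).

Since gcd(46, 76) = 2, we have 46x ≡ 0 (mod 2) for all x, so φ(x) ≡ 0 (mod 2).
But 1 ≢ 0 (mod 2), so 1 ∈ ℤ_{76} has no preimage. Thus φ is not surjective.
Since φ is not surjective, we find the least positive k with φ(k) = φ(0): this means 46k ≡ 0 (mod 76), i.e. 76 ∣ 46k. Since gcd(46, 76) = 2, dividing through by 2 this holds exactly when 38 ∣ 23k, and as gcd(23, 38) = 1, exactly when 38 ∣ k.
The smallest positive such k is 38.

38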